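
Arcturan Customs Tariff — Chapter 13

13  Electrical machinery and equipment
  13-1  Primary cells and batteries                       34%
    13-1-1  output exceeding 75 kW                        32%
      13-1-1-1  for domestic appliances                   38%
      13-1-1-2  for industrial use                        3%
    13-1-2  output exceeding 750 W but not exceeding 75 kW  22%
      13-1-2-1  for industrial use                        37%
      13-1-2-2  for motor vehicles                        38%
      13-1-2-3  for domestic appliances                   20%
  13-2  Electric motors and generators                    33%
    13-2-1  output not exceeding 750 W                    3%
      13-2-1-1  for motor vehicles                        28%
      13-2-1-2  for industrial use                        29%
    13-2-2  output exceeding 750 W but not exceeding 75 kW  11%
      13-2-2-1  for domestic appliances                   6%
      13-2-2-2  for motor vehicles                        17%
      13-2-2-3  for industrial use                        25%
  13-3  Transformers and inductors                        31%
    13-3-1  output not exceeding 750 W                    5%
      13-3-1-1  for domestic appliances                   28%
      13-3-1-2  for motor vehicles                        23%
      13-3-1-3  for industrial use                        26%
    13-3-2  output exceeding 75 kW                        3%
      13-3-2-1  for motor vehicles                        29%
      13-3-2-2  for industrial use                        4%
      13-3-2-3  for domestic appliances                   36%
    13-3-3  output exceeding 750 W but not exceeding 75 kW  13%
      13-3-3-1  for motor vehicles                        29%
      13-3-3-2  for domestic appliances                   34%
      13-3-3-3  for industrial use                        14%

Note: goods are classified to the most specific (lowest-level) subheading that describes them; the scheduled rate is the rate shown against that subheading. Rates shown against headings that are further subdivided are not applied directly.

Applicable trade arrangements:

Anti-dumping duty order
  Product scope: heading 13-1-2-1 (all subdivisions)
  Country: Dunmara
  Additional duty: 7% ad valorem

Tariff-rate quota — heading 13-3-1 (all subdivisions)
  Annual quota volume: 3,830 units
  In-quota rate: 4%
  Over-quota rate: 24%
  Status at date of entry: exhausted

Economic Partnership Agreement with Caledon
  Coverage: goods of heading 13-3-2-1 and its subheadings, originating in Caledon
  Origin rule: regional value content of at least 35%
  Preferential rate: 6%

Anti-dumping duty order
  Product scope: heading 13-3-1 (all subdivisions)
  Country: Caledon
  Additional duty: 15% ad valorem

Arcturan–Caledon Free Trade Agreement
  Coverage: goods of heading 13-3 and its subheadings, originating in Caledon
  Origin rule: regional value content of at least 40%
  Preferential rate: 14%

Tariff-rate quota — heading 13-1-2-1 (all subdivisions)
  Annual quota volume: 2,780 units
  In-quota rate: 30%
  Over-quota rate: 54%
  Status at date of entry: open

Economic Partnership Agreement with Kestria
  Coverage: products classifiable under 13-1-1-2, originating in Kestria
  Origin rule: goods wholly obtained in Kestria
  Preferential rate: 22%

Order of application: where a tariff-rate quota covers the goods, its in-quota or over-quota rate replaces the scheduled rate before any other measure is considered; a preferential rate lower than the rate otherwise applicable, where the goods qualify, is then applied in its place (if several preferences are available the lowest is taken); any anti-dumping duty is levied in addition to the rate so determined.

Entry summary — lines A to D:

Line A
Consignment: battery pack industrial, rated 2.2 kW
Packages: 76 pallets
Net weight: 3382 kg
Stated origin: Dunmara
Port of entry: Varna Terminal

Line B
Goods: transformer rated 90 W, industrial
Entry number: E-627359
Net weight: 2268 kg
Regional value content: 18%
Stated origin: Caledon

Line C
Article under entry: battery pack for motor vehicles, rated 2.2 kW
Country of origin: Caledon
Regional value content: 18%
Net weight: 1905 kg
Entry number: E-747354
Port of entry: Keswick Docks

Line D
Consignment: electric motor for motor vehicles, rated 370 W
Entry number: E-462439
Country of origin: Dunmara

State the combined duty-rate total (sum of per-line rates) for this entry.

142%

Line A: battery pack → 13-1; rated 2.2 kW → 13-1-2; industrial → 13-1-2-1. Scheduled 37%. quota on 13-1-2-1 open → in-quota 30%; anti-dumping (Dunmara, 13-1-2-1): +7%; total 30% + 7% = 37%. → 37%.
Line B: transformer → 13-3; rated 90 W → 13-3-1; industrial → 13-3-1-3. Scheduled 26%. quota on 13-3-1 exhausted → over-quota 24%; Caledon agreement on 13-3-2-1: 13-3-1-3 not covered; Caledon agreement on 13-3: RVC < 40%; anti-dumping (Caledon, 13-3-1): +15%; total 24% + 15% = 39%. → 39%.
Line C: battery pack → 13-1; rated 2.2 kW → 13-1-2; for motor vehicles → 13-1-2-2. Scheduled 38%. Caledon agreement on 13-3-2-1: 13-1-2-2 not covered; Caledon agreement on 13-3: 13-1-2-2 not covered. → 38%.
Line D: electric motor → 13-2; rated 370 W → 13-2-1; for motor vehicles → 13-2-1-1. Scheduled 28%. No special measure applies. → 28%.
Sum: 37% + 39% + 38% + 28% = 142%.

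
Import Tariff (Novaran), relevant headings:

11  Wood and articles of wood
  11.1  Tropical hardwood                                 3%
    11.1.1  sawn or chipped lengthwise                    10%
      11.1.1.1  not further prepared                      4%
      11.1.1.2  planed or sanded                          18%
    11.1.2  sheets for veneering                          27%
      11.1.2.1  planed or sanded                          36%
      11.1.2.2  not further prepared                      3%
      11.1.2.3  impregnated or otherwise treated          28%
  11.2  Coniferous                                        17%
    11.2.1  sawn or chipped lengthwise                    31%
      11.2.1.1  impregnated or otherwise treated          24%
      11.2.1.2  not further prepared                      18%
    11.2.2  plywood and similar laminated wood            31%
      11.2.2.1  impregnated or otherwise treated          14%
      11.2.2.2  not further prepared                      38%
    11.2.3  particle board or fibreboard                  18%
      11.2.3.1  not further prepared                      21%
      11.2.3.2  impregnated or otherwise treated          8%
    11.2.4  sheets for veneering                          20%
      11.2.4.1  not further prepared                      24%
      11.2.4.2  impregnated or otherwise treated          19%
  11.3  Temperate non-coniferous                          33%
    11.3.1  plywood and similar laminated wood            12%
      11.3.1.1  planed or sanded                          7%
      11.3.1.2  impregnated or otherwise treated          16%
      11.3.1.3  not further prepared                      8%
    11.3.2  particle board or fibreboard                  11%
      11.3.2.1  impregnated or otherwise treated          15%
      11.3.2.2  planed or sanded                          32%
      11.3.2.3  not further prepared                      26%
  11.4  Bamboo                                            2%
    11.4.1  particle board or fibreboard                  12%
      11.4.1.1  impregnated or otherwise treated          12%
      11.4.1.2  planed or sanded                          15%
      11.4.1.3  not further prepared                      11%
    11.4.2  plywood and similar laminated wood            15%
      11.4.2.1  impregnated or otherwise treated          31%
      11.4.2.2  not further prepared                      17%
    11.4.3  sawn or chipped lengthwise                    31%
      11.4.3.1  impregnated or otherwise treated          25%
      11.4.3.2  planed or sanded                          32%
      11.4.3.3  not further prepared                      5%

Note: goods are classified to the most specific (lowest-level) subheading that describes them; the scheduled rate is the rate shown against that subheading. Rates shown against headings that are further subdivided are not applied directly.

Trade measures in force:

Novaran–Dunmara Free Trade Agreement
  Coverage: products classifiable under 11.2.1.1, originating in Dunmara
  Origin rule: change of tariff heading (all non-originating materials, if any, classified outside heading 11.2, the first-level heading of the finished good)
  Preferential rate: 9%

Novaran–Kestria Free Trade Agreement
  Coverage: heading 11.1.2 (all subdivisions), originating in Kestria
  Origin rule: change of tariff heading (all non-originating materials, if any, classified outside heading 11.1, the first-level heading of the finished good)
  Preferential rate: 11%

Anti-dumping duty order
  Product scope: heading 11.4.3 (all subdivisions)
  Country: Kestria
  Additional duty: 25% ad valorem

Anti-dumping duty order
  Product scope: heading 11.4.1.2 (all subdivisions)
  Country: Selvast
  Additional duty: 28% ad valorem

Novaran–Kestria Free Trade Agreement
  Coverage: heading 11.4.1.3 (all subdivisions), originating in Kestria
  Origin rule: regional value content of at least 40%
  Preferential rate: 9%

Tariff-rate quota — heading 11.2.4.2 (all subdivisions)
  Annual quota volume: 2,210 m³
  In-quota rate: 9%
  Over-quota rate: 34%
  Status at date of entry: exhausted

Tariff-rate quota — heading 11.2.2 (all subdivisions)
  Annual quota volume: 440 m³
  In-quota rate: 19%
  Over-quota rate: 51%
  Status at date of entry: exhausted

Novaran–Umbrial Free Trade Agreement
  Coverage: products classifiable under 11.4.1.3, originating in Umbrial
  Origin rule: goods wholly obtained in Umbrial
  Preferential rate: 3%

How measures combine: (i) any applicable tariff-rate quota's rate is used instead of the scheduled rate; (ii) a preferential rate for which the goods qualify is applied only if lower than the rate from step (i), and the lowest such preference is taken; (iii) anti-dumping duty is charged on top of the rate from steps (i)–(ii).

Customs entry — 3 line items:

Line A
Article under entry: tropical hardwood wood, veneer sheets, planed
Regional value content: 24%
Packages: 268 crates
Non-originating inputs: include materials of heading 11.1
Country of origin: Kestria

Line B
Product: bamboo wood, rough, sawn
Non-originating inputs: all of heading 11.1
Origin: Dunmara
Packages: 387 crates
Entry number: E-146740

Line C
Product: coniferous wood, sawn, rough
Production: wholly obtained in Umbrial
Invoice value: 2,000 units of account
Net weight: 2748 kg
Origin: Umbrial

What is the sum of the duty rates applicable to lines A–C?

59%

Line A: tropical hardwood → 11.1; veneer sheets → 11.1.2; planed → 11.1.2.1. Scheduled 36%. Kestria agreement on 11.1.2: CTH not met; Kestria agreement on 11.4.1.3: 11.1.2.1 not covered. → 36%.
Line B: bamboo → 11.4; sawn → 11.4.3; rough → 11.4.3.3. Scheduled 5%. Dunmara agreement on 11.2.1.1: 11.4.3.3 not covered. → 5%.
Line C: coniferous → 11.2; sawn → 11.2.1; rough → 11.2.1.2. Scheduled 18%. Umbrial agreement on 11.4.1.3: 11.2.1.2 not covered. → 18%.
Sum: 36% + 5% + 18% = 59%.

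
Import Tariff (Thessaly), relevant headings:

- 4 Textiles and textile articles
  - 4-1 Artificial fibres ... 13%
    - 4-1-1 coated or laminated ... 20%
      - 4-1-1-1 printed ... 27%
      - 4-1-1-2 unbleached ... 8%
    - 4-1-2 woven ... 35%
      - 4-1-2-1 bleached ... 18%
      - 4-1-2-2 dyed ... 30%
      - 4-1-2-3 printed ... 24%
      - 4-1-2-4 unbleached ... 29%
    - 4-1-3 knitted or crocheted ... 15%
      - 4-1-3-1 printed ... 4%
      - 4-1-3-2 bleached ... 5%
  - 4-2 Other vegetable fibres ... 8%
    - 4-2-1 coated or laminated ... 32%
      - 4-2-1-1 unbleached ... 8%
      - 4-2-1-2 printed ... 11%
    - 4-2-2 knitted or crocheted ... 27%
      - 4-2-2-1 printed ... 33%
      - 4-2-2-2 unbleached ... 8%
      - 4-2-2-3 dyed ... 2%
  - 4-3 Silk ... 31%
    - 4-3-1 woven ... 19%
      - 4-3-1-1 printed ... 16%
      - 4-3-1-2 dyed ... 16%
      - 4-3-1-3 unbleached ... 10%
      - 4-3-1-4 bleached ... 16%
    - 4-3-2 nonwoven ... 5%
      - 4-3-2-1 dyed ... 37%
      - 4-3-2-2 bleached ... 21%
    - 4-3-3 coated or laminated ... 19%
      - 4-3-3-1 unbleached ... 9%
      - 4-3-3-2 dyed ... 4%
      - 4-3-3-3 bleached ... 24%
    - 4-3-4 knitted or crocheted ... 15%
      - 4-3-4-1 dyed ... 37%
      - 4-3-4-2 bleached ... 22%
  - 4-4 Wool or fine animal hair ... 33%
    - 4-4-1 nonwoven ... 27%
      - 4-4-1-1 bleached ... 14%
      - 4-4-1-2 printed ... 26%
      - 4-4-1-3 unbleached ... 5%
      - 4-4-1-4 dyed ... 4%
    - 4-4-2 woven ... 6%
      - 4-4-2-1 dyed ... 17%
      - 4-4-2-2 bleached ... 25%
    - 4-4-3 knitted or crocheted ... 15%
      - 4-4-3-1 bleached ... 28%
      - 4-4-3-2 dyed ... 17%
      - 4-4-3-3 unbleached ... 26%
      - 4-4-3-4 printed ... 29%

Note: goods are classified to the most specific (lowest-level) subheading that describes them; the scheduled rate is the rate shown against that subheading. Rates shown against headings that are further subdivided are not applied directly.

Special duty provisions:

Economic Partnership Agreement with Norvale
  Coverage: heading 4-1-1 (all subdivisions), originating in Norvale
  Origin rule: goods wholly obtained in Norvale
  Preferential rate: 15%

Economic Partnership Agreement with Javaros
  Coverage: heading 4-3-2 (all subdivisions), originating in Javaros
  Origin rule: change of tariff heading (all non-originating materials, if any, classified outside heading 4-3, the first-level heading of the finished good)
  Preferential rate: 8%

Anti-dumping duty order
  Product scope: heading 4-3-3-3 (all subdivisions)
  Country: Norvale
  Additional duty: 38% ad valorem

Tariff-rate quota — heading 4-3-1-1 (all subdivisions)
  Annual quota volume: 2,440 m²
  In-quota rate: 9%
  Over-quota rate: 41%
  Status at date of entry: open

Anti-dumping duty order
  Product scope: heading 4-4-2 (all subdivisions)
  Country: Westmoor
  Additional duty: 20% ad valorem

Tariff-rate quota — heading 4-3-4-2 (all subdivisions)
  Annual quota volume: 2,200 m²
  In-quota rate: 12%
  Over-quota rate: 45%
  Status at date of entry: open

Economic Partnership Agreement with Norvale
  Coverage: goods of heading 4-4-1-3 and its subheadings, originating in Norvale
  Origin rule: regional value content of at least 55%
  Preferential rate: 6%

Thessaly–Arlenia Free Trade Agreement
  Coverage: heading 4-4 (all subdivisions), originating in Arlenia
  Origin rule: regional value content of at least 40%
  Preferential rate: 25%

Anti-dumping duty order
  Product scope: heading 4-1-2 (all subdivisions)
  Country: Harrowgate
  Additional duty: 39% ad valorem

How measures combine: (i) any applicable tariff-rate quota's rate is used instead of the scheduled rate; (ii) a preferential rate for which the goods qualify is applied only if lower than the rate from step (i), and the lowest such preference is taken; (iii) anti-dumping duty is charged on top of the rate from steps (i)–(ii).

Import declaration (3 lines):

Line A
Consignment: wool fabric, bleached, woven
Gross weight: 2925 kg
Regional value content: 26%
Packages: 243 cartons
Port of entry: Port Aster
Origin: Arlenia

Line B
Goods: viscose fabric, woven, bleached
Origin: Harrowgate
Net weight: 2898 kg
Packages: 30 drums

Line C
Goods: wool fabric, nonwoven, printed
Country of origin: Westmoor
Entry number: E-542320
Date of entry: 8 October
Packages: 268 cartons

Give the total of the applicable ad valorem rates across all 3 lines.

108%

Line A: wool → 4-4; woven → 4-4-2; bleached → 4-4-2-2. Scheduled 25%. Arlenia agreement on 4-4: RVC < 40%. → 25%.
Line B: viscose → 4-1; woven → 4-1-2; bleached → 4-1-2-1. Scheduled 18%. anti-dumping (Harrowgate, 4-1-2): +39%; total 18% + 39% = 57%. → 57%.
Line C: wool → 4-4; nonwoven → 4-4-1; printed → 4-4-1-2. Scheduled 26%. No special measure applies. → 26%.
Sum: 25% + 57% + 26% = 108%.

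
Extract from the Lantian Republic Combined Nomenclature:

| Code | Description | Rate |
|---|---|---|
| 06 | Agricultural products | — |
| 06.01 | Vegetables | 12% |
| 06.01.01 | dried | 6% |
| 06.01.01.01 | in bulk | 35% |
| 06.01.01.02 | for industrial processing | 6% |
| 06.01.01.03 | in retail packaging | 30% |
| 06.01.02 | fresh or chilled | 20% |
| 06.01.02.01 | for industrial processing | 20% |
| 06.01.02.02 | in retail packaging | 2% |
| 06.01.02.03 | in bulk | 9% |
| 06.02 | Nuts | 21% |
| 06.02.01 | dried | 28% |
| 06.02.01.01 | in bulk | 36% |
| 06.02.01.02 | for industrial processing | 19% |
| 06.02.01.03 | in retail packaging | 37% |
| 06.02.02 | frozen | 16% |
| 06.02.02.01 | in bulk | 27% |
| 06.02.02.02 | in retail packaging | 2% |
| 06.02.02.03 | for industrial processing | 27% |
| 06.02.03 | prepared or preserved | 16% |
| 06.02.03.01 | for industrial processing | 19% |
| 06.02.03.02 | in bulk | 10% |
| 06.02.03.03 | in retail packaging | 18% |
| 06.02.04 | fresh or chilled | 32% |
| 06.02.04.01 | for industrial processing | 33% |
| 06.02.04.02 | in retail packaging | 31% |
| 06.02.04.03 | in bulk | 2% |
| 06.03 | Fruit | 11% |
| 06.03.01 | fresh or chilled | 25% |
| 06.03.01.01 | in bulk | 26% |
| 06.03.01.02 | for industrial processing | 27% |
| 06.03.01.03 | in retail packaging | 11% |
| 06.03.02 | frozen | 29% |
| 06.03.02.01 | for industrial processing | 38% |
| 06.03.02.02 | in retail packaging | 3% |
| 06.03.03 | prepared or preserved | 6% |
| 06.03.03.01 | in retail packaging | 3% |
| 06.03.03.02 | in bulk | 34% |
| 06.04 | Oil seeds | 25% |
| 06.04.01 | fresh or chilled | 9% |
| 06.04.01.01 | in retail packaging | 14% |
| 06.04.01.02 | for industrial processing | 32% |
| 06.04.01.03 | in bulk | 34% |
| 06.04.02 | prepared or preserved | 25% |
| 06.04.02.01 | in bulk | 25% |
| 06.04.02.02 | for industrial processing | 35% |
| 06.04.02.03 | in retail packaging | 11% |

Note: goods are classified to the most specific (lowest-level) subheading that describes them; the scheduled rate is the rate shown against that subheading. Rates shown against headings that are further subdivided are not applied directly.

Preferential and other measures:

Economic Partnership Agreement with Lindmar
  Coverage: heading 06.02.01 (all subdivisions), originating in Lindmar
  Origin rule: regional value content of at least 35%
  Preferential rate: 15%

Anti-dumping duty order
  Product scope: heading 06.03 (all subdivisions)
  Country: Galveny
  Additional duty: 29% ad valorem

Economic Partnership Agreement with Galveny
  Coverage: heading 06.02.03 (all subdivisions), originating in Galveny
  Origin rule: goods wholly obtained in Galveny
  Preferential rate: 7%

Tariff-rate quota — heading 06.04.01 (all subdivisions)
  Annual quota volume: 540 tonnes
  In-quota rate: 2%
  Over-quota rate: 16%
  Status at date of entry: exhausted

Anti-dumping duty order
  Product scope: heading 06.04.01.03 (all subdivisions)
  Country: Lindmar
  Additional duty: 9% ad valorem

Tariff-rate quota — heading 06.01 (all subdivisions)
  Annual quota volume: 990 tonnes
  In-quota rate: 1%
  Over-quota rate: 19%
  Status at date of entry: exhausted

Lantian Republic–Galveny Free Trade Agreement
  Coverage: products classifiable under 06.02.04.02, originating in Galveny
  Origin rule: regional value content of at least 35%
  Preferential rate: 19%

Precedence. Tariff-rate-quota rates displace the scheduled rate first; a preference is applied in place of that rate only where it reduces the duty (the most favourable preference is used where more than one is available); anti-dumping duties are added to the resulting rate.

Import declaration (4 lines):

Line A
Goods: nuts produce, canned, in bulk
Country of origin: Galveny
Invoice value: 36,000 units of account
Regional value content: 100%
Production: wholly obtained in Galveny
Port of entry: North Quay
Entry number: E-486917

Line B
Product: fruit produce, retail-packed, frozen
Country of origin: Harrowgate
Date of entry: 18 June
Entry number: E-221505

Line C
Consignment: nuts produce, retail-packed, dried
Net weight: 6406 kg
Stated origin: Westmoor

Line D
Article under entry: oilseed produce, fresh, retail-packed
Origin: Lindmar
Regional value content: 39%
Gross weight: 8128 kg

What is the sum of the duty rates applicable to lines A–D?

63%

Line A: nuts → 06.02; canned → 06.02.03; in bulk → 06.02.03.02. Scheduled 10%. Galveny agreement on 06.02.03: wholly obtained → 7% available; Galveny agreement on 06.02.04.02: 06.02.03.02 not covered; preferential 7%. → 7%.
Line B: fruit → 06.03; frozen → 06.03.02; retail-packed → 06.03.02.02. Scheduled 3%. No special measure applies. → 3%.
Line C: nuts → 06.02; dried → 06.02.01; retail-packed → 06.02.01.03. Scheduled 37%. No special measure applies. → 37%.
Line D: oilseed → 06.04; fresh → 06.04.01; retail-packed → 06.04.01.01. Scheduled 14%. quota on 06.04.01 exhausted → over-quota 16%; Lindmar agreement on 06.02.01: 06.04.01.01 not covered. → 16%.
Sum: 7% + 3% + 37% + 16% = 63%.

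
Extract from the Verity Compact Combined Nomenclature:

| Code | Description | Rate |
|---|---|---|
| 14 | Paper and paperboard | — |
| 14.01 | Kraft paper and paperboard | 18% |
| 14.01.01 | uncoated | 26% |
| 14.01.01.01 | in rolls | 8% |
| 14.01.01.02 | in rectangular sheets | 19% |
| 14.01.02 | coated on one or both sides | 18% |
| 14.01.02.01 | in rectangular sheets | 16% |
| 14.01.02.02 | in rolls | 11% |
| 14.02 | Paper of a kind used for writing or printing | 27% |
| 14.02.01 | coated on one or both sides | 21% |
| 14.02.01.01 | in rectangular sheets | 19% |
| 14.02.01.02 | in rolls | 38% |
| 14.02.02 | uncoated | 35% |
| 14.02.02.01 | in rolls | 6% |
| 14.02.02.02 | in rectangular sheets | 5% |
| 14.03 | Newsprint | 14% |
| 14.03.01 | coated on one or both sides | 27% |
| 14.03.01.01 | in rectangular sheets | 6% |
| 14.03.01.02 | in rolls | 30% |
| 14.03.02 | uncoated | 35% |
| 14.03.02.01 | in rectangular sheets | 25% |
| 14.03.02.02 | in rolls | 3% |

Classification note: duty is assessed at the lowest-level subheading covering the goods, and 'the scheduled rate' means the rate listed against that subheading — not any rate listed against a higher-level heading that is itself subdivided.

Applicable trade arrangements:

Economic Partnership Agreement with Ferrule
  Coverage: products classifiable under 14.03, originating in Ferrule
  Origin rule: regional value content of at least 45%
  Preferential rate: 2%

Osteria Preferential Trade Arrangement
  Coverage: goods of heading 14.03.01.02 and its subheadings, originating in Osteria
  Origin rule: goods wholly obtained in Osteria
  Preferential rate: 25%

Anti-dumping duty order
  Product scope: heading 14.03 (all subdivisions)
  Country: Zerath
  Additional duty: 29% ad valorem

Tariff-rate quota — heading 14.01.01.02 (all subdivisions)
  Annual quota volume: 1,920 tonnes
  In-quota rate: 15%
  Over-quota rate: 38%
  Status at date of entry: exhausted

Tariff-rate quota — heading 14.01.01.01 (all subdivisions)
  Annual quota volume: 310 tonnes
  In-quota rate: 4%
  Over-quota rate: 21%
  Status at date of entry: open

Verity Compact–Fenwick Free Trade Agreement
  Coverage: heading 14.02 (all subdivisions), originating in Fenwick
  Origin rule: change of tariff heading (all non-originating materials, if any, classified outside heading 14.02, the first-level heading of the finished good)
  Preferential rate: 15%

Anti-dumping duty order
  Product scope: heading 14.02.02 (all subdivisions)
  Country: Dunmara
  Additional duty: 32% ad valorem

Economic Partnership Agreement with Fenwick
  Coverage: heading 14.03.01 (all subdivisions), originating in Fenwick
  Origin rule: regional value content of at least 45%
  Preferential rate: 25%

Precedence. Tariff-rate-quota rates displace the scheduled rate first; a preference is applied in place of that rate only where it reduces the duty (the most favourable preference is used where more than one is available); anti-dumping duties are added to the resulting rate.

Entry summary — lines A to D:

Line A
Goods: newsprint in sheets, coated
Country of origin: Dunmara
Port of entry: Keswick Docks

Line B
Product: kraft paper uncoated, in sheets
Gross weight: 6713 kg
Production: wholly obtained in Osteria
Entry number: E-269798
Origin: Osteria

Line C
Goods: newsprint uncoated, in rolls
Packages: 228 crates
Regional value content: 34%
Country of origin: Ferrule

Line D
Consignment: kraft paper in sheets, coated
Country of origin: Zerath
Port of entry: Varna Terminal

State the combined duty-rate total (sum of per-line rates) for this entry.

63%

Line A: newsprint → 14.03; coated → 14.03.01; in sheets → 14.03.01.01. Scheduled 6%. No special measure applies. → 6%.
Line B: kraft paper → 14.01; uncoated → 14.01.01; in sheets → 14.01.01.02. Scheduled 19%. quota on 14.01.01.02 exhausted → over-quota 38%; Osteria agreement on 14.03.01.02: 14.01.01.02 not covered. → 38%.
Line C: newsprint → 14.03; uncoated → 14.03.02; in rolls → 14.03.02.02. Scheduled 3%. Ferrule agreement on 14.03: RVC < 45%. → 3%.
Line D: kraft paper → 14.01; coated → 14.01.02; in sheets → 14.01.02.01. Scheduled 16%. No special measure applies. → 16%.
Sum: 6% + 38% + 3% + 16% = 63%.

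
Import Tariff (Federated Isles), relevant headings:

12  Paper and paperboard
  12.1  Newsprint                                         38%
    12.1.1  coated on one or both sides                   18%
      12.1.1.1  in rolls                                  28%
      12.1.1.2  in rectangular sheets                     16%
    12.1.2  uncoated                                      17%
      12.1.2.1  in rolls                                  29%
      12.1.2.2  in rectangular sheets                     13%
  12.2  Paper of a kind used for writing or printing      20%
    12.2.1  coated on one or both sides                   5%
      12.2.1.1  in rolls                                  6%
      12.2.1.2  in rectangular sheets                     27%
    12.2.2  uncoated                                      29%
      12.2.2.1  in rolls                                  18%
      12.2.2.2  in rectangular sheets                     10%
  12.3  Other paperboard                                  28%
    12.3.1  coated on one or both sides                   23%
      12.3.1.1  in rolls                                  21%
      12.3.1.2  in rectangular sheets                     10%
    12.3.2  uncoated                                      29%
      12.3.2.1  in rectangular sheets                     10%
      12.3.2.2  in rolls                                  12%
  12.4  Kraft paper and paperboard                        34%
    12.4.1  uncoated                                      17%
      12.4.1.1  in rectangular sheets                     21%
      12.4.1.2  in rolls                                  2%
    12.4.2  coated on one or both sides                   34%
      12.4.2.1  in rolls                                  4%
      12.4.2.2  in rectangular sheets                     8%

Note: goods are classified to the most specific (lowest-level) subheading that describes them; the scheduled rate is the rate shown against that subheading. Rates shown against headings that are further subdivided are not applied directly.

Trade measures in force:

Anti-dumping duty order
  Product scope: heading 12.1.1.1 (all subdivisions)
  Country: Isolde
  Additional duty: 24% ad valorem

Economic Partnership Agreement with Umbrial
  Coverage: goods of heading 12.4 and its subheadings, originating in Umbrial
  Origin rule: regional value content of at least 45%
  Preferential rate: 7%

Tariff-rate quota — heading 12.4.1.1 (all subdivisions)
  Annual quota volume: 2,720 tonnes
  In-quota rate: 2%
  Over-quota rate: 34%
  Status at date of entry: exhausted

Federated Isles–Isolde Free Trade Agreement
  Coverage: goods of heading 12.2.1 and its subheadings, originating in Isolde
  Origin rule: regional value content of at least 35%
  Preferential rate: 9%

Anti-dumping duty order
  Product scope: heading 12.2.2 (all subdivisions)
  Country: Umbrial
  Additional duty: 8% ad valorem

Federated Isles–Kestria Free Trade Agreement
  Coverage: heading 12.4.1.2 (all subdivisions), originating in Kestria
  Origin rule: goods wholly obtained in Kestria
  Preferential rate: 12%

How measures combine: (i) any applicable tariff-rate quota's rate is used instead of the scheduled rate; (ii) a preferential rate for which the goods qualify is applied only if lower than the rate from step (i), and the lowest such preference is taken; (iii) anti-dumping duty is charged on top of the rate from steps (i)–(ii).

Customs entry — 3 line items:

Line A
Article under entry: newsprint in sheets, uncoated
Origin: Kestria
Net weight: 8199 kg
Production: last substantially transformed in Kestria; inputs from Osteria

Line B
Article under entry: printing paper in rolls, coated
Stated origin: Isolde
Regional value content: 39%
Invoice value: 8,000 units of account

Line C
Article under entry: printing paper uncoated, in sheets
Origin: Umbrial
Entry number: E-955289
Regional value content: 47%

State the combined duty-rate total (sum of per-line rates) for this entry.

Line A: newsprint → 12.1; uncoated → 12.1.2; in sheets → 12.1.2.2. Scheduled 13%. Kestria agreement on 12.4.1.2: 12.1.2.2 not covered. → 13%.
Line B: printing paper → 12.2; coated → 12.2.1; in rolls → 12.2.1.1. Scheduled 6%. Isolde agreement on 12.2.1: RVC ≥ 35% → 9% available; preference 9% not lower than 6% → no reduction. → 6%.
Line C: printing paper → 12.2; uncoated → 12.2.2; in sheets → 12.2.2.2. Scheduled 10%. Umbrial agreement on 12.4: 12.2.2.2 not covered; anti-dumping (Umbrial, 12.2.2): +8%; total 10% + 8% = 18%. → 18%.
Sum: 13% + 6% + 18% = 37%.

37%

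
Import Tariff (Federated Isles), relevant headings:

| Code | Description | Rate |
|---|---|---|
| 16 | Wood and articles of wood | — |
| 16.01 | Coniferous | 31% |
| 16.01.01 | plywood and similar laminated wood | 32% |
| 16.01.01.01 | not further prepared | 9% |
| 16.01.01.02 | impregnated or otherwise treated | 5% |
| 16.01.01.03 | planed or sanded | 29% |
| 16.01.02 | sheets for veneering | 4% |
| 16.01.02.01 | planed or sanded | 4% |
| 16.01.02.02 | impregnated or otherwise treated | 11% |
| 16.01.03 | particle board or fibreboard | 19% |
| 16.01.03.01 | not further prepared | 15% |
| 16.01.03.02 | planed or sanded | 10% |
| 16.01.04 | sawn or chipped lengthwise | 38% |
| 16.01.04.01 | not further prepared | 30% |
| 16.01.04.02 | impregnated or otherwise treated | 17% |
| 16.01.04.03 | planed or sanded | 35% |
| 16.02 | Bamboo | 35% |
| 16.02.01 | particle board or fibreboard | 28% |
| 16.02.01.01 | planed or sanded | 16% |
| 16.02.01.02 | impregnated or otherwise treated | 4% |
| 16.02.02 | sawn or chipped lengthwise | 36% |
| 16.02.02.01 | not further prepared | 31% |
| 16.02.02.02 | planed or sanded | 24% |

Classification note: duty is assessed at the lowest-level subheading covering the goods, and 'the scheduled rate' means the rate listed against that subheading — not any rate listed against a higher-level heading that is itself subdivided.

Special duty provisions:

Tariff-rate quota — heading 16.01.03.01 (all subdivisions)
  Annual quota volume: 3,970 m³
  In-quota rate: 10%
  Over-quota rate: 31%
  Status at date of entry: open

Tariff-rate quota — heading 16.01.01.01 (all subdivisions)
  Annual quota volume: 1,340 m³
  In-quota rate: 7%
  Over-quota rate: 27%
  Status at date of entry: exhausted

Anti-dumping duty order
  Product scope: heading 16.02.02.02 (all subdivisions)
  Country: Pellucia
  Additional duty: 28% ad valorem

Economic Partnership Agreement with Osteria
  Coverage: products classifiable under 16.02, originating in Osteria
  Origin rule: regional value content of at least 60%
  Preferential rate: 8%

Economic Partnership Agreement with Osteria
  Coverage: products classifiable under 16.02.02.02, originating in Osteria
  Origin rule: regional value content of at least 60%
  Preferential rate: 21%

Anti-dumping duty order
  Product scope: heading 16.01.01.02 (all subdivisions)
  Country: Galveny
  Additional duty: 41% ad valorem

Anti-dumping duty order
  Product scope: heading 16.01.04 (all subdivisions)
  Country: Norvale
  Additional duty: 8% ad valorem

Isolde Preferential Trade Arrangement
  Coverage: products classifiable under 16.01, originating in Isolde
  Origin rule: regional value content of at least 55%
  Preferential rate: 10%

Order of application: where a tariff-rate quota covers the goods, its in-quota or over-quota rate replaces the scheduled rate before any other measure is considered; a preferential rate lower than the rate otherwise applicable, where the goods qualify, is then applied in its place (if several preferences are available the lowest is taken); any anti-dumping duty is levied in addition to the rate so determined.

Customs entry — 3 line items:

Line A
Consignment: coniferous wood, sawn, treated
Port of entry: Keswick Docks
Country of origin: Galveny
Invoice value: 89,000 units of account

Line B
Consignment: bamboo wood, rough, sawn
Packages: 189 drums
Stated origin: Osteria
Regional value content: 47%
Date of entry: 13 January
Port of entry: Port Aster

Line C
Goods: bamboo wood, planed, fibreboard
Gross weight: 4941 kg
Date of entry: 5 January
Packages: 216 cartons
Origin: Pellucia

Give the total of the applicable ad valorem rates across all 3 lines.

64%

Line A: coniferous → 16.01; sawn → 16.01.04; treated → 16.01.04.02. Scheduled 17%. No special measure applies. → 17%.
Line B: bamboo → 16.02; sawn → 16.02.02; rough → 16.02.02.01. Scheduled 31%. Osteria agreement on 16.02: RVC < 60%; Osteria agreement on 16.02.02.02: 16.02.02.01 not covered. → 31%.
Line C: bamboo → 16.02; fibreboard → 16.02.01; planed → 16.02.01.01. Scheduled 16%. No special measure applies. → 16%.
Sum: 17% + 31% + 16% = 64%.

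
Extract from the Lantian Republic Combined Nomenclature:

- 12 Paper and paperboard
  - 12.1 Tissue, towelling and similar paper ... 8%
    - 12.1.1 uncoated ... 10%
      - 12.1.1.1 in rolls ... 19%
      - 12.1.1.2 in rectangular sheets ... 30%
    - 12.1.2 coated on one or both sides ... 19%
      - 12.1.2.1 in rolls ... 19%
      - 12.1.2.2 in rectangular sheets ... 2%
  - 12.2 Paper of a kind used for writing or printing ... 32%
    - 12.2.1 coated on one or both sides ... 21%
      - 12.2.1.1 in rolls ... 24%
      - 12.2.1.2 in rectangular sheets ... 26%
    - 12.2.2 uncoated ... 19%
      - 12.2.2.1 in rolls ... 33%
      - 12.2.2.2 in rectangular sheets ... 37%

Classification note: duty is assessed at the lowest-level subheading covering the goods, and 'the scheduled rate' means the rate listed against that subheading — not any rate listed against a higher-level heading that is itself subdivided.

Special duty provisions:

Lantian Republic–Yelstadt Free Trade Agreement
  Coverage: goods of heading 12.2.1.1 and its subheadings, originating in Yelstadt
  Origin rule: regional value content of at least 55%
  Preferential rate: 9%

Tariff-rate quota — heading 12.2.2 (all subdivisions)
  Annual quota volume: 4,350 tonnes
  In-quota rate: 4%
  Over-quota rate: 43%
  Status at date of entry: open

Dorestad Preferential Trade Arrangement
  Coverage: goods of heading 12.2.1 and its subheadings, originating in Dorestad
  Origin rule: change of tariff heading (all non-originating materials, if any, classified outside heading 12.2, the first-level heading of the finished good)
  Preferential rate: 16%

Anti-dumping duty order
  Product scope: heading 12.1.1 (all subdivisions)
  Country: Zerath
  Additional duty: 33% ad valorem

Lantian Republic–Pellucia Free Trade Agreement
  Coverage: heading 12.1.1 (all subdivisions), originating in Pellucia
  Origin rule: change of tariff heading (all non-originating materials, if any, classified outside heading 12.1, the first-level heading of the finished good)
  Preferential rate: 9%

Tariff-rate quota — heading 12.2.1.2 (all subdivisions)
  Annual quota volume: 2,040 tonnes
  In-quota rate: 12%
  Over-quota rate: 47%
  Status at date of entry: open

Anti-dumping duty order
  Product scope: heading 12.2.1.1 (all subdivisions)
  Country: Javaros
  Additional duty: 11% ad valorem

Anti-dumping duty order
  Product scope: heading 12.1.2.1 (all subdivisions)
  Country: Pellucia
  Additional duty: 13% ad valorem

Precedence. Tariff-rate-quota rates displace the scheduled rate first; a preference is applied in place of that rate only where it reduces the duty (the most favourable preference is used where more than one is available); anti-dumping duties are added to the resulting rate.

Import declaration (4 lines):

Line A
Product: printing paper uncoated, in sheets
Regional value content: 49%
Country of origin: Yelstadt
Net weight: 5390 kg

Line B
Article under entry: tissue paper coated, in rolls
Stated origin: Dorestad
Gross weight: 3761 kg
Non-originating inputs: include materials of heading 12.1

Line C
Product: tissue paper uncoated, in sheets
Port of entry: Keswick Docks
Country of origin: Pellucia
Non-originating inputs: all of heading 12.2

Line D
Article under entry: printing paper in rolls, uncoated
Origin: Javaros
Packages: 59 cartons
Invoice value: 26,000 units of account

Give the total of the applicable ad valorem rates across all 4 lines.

Line A: printing paper → 12.2; uncoated → 12.2.2; in sheets → 12.2.2.2. Scheduled 37%. quota on 12.2.2 open → in-quota 4%; Yelstadt agreement on 12.2.1.1: 12.2.2.2 not covered. → 4%.
Line B: tissue paper → 12.1; coated → 12.1.2; in rolls → 12.1.2.1. Scheduled 19%. Dorestad agreement on 12.2.1: 12.1.2.1 not covered. → 19%.
Line C: tissue paper → 12.1; uncoated → 12.1.1; in sheets → 12.1.1.2. Scheduled 30%. Pellucia agreement on 12.1.1: CTH met → 9% available; preferential 9%. → 9%.
Line D: printing paper → 12.2; uncoated → 12.2.2; in rolls → 12.2.2.1. Scheduled 33%. quota on 12.2.2 open → in-quota 4%. → 4%.
Sum: 4% + 19% + 9% + 4% = 36%.

36%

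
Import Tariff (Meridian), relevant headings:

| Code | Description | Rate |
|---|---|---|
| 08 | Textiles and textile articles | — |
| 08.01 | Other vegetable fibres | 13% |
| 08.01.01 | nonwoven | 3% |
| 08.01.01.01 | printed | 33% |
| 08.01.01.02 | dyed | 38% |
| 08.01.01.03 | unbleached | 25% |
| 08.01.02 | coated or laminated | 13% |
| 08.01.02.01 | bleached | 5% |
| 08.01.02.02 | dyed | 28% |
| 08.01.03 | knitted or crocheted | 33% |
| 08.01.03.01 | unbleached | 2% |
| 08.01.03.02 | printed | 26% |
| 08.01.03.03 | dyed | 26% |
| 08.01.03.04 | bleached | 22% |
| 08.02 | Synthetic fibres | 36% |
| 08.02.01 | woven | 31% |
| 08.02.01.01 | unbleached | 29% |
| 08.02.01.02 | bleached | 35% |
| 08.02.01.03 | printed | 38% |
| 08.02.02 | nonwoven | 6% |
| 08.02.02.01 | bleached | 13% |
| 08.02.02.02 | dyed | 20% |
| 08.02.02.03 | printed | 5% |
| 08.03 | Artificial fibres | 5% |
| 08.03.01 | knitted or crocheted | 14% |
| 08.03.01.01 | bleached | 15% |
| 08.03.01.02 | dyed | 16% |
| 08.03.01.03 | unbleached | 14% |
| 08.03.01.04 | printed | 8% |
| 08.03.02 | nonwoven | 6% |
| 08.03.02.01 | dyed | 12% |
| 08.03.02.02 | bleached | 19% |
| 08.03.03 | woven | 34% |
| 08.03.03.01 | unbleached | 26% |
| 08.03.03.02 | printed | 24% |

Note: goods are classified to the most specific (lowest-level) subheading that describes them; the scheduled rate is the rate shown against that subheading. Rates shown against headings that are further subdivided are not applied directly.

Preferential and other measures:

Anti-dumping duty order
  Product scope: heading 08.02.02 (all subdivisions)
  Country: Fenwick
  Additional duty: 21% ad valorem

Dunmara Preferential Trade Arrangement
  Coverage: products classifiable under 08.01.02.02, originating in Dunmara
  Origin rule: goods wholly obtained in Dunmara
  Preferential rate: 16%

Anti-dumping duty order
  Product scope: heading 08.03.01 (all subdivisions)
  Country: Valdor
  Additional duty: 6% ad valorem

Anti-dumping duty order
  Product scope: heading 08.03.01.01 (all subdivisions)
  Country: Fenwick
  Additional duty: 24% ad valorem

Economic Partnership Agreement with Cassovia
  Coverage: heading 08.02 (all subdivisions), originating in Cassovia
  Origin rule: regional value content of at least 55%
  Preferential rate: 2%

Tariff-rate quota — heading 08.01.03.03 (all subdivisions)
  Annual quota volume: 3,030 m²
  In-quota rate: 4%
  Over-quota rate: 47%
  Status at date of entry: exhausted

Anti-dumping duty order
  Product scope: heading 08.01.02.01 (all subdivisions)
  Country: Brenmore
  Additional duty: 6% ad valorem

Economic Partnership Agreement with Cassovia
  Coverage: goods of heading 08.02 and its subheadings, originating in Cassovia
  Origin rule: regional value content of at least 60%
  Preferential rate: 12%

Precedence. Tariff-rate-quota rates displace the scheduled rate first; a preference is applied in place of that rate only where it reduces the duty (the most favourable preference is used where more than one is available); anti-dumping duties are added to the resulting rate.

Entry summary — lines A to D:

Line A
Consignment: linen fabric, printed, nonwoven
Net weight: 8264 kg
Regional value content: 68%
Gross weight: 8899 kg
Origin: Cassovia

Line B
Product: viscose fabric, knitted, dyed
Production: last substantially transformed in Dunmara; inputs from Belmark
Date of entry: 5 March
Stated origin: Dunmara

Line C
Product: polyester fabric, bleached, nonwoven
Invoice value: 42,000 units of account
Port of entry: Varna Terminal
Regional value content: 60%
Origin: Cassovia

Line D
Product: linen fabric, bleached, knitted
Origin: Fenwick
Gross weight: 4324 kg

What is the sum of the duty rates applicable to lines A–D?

73%

Line A: linen → 08.01; nonwoven → 08.01.01; printed → 08.01.01.01. Scheduled 33%. Cassovia agreement on 08.02: 08.01.01.01 not covered; Cassovia agreement on 08.02: 08.01.01.01 not covered. → 33%.
Line B: viscose → 08.03; knitted → 08.03.01; dyed → 08.03.01.02. Scheduled 16%. Dunmara agreement on 08.01.02.02: 08.03.01.02 not covered. → 16%.
Line C: polyester → 08.02; nonwoven → 08.02.02; bleached → 08.02.02.01. Scheduled 13%. Cassovia agreement on 08.02: RVC ≥ 55% → 2% available; Cassovia agreement on 08.02: RVC ≥ 60% → 12% available; preferential 2%. → 2%.
Line D: linen → 08.01; knitted → 08.01.03; bleached → 08.01.03.04. Scheduled 22%. No special measure applies. → 22%.
Sum: 33% + 16% + 2% + 22% = 73%.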